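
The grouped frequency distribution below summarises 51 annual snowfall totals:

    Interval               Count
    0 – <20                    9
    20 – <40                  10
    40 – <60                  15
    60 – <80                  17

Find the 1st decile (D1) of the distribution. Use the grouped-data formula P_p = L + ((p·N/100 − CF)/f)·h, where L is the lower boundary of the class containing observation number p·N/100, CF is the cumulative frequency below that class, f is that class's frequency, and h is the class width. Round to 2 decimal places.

N = 51; target position k = 10/100 · 51 = 5.1.
Cumulative frequencies: 9, 19, 34, 51.
Observation 5.1 falls in the class 0 – <20.
L = 0, CF = 0, f = 9, h = 20.
P10 = 0 + ((5.1 − 0)/9)·20 = 0 + 11.3333 = 11.3333.

11.33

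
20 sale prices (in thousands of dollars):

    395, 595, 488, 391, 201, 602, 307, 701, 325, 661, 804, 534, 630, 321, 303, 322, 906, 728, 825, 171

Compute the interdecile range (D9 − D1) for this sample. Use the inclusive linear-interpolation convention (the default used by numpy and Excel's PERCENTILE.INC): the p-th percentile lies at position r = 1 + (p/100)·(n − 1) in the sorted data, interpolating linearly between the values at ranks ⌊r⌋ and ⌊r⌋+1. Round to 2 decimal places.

Sorted: 171, 201, 303, 307, 321, 322, 325, 391, 395, 488, 534, 595, 602, 630, 661, 701, 728, 804, 825, 906.
n = 20.
P10: r = 2.9; ranks 2–3 are 201, 303; interpolating gives 292.8.
P90: r = 18.1; ranks 18–19 are 804, 825; interpolating gives 806.1.
Difference: 806.1 − 292.8 = 513.3.

513.30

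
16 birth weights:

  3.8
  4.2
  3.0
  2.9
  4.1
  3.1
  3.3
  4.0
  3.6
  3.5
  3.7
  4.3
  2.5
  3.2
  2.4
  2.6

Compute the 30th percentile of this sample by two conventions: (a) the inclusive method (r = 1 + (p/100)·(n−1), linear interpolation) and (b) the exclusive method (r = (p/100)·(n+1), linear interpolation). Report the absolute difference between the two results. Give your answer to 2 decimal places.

Sorted: 2.4, 2.5, 2.6, 2.9, 3.0, 3.1, 3.2, 3.3, 3.5, 3.6, 3.7, 3.8, 4.0, 4.1, 4.2, 4.3.
n = 16.
(a) r = 5.5; between ranks 5 (3.0) and 6 (3.1): 3.05.
(b) r = 5.1; between ranks 5 (3.0) and 6 (3.1): 3.01.
|3.05 − 3.01| = 0.04.

0.04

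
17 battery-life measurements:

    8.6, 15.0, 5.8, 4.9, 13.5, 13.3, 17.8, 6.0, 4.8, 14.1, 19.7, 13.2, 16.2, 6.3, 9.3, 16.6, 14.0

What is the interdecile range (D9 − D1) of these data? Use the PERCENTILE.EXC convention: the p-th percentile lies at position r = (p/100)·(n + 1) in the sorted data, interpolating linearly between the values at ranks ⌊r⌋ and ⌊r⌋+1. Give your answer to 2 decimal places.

13.30

Sorted: 4.8, 4.9, 5.8, 6.0, 6.3, 8.6, 9.3, 13.2, 13.3, 13.5, 14.0, 14.1, 15.0, 16.2, 16.6, 17.8, 19.7.
n = 17.
P10: r = 1.8; ranks 1–2 are 4.8, 4.9; interpolating gives 4.88.
P90: r = 16.2; ranks 16–17 are 17.8, 19.7; interpolating gives 18.18.
Difference: 18.18 − 4.88 = 13.3.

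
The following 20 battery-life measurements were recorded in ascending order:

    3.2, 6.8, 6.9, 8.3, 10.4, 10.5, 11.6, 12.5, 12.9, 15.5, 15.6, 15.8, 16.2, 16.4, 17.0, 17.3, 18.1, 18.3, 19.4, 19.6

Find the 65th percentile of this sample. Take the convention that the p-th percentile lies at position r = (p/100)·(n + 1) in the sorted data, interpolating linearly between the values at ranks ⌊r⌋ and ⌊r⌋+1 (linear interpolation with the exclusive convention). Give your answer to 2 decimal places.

n = 20.
r = (65/100)·(20 + 1) = 13.65.
Rank 13 is 16.2 and rank 14 is 16.4.
Interpolate: 16.2 + 0.65·(16.4 − 16.2) = 16.2 + 0.65·0.2 = 16.33.

16.33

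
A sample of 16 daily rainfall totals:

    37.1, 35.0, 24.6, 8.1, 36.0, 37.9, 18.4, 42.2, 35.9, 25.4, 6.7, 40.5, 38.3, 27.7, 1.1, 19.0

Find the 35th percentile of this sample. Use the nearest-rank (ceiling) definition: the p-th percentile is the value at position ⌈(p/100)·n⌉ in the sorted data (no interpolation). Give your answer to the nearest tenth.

24.6

Sorted: 1.1, 6.7, 8.1, 18.4, 19.0, 24.6, 25.4, 27.7, 35.0, 35.9, 36.0, 37.1, 37.9, 38.3, 40.5, 42.2.
n = 16.
Position = ⌈35/100 · 16⌉ = ⌈5.6⌉ = 6.
The value at rank 6 is 24.6.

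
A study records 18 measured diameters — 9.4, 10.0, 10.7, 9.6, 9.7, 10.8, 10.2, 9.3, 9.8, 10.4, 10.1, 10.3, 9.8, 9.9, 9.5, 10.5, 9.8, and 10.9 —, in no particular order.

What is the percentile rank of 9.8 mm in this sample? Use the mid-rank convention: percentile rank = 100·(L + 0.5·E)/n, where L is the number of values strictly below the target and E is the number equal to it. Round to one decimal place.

Sorted: 9.3, 9.4, 9.5, 9.6, 9.7, 9.8, 9.8, 9.8, 9.9, 10.0, 10.1, 10.2, 10.3, 10.4, 10.5, 10.7, 10.8, 10.9.
Count below 9.8: L = 5; count equal: E = 3; n = 18.
Percentile rank = 100·(5 + 0.5·3)/18 = 100·6.5/18 = 36.11.

36.1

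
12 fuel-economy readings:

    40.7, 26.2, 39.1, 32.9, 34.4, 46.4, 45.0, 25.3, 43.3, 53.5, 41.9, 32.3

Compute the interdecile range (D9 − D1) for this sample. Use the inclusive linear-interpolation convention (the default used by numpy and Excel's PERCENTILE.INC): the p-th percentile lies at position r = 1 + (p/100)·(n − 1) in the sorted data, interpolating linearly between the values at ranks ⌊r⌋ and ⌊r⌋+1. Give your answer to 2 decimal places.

19.45

Sorted: 25.3, 26.2, 32.3, 32.9, 34.4, 39.1, 40.7, 41.9, 43.3, 45.0, 46.4, 53.5.
n = 12.
P10: r = 2.1; ranks 2–3 are 26.2, 32.3; interpolating gives 26.81.
P90: r = 10.9; ranks 10–11 are 45.0, 46.4; interpolating gives 46.26.
Difference: 46.26 − 26.81 = 19.45.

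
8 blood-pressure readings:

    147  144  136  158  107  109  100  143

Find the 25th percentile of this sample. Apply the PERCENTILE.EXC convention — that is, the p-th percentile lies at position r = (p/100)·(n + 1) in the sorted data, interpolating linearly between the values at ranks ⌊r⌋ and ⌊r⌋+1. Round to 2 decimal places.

Sorted: 100, 107, 109, 136, 143, 144, 147, 158.
n = 8.
r = (25/100)·(8 + 1) = 2.25.
Rank 2 is 107 and rank 3 is 109.
Interpolate: 107 + 0.25·(109 − 107) = 107 + 0.25·2 = 107.5.

107.50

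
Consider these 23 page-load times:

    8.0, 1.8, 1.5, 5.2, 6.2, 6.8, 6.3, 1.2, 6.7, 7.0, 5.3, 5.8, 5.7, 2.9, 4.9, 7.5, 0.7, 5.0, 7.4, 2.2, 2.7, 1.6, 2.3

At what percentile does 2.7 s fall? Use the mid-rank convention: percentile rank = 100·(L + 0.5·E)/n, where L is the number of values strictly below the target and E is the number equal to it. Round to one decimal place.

32.6

Sorted: 0.7, 1.2, 1.5, 1.6, 1.8, 2.2, 2.3, 2.7, 2.9, 4.9, 5.0, 5.2, 5.3, 5.7, 5.8, 6.2, 6.3, 6.7, 6.8, 7.0, 7.4, 7.5, 8.0.
Count below 2.7: L = 7; count equal: E = 1; n = 23.
Percentile rank = 100·(7 + 0.5·1)/23 = 100·7.5/23 = 32.61.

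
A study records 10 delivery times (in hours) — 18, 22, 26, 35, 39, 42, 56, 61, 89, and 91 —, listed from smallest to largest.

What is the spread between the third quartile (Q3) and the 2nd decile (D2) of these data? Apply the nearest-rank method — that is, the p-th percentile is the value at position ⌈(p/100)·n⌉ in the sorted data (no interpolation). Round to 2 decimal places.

n = 10.
P20: rank ⌈20/100·10⌉ = 2 → 22.
P75: rank ⌈75/100·10⌉ = 8 → 61.
Difference: 61 − 22 = 39.

39.00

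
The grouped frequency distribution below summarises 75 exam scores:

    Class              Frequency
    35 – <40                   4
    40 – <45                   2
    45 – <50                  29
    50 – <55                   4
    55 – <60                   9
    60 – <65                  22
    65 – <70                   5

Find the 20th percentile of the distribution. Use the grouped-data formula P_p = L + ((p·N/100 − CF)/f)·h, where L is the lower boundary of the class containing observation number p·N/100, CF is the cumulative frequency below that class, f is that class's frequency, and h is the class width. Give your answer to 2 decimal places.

46.55

N = 75; target position k = 20/100 · 75 = 15.
Cumulative frequencies: 4, 6, 35, 39, 48, 70, 75.
Observation 15 falls in the class 45 – <50.
L = 45, CF = 6, f = 29, h = 5.
P20 = 45 + ((15 − 6)/29)·5 = 45 + 1.55172 = 46.5517.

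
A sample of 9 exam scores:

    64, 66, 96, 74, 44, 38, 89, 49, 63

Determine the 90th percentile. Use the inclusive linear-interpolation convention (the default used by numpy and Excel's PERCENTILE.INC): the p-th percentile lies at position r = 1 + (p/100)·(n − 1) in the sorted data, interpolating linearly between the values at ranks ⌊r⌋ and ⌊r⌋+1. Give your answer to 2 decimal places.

Sorted: 38, 44, 49, 63, 64, 66, 74, 89, 96.
n = 9.
r = 1 + (90/100)·(9 − 1) = 1 + 7.2 = 8.2.
Rank 8 is 89 and rank 9 is 96.
Interpolate: 89 + 0.2·(96 − 89) = 89 + 0.2·7 = 90.4.

90.40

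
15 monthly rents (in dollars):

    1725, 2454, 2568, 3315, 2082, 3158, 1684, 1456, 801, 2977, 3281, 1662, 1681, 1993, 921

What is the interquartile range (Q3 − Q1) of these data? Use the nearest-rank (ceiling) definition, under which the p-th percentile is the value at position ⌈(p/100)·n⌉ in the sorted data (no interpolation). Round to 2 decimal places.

1315.00

Sorted: 801, 921, 1456, 1662, 1681, 1684, 1725, 1993, 2082, 2454, 2568, 2977, 3158, 3281, 3315.
n = 15.
P25: rank ⌈25/100·15⌉ = 4 → 1662.
P75: rank ⌈75/100·15⌉ = 12 → 2977.
Difference: 2977 − 1662 = 1315.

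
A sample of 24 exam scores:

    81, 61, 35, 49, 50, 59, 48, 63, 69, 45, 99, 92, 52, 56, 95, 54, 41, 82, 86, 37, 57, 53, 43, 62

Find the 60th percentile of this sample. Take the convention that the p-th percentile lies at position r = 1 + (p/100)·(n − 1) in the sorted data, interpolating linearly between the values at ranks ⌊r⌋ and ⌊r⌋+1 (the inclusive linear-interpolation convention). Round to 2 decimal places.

Sorted: 35, 37, 41, 43, 45, 48, 49, 50, 52, 53, 54, 56, 57, 59, 61, 62, 63, 69, 81, 82, 86, 92, 95, 99.
n = 24.
r = 1 + (60/100)·(24 − 1) = 1 + 13.8 = 14.8.
Rank 14 is 59 and rank 15 is 61.
Interpolate: 59 + 0.8·(61 − 59) = 59 + 0.8·2 = 60.6.

60.60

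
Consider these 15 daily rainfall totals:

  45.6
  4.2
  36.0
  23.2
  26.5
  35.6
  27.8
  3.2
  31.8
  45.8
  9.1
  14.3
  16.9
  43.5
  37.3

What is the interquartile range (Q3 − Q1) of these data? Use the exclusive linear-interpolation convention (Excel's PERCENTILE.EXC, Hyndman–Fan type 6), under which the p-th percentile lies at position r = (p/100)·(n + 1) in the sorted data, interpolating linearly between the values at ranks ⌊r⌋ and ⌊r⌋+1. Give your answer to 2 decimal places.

23.00

Sorted: 3.2, 4.2, 9.1, 14.3, 16.9, 23.2, 26.5, 27.8, 31.8, 35.6, 36.0, 37.3, 43.5, 45.6, 45.8.
n = 15.
P25: r = 4 (integer) → 14.3.
P75: r = 12 (integer) → 37.3.
Difference: 37.3 − 14.3 = 23.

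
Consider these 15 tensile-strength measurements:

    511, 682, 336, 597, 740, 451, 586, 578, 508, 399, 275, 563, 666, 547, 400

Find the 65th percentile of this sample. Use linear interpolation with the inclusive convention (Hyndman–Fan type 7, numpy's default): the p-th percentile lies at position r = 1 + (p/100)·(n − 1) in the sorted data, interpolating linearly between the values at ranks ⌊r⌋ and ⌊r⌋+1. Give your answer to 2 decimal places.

578.80

Sorted: 275, 336, 399, 400, 451, 508, 511, 547, 563, 578, 586, 597, 666, 682, 740.
n = 15.
r = 1 + (65/100)·(15 − 1) = 1 + 9.1 = 10.1.
Rank 10 is 578 and rank 11 is 586.
Interpolate: 578 + 0.1·(586 − 578) = 578 + 0.1·8 = 578.8.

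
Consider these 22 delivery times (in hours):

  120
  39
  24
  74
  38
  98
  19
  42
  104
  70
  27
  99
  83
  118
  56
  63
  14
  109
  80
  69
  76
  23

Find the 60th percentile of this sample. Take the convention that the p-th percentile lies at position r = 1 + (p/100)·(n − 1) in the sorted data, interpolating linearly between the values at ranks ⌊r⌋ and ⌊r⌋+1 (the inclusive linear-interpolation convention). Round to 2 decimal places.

75.20

Sorted: 14, 19, 23, 24, 27, 38, 39, 42, 56, 63, 69, 70, 74, 76, 80, 83, 98, 99, 104, 109, 118, 120.
n = 22.
r = 1 + (60/100)·(22 − 1) = 1 + 12.6 = 13.6.
Rank 13 is 74 and rank 14 is 76.
Interpolate: 74 + 0.6·(76 − 74) = 74 + 0.6·2 = 75.2.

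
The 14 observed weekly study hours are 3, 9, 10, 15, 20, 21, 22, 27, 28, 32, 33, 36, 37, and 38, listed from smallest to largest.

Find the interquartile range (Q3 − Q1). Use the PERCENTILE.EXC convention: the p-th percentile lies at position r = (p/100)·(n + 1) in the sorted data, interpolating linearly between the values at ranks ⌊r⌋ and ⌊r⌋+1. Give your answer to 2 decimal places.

n = 14.
P25: r = 3.75; ranks 3–4 are 10, 15; interpolating gives 13.75.
P75: r = 11.25; ranks 11–12 are 33, 36; interpolating gives 33.75.
Difference: 33.75 − 13.75 = 20.

20.00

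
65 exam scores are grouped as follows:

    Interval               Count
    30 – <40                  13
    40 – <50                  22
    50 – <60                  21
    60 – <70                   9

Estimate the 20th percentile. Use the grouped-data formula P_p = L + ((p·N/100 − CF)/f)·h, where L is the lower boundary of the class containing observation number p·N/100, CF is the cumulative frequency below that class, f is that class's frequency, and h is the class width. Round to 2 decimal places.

N = 65; target position k = 20/100 · 65 = 13.
Cumulative frequencies: 13, 35, 56, 65.
Observation 13 falls in the class 30 – <40.
L = 30, CF = 0, f = 13, h = 10.
P20 = 30 + ((13 − 0)/13)·10 = 30 + 10 = 40.

40.00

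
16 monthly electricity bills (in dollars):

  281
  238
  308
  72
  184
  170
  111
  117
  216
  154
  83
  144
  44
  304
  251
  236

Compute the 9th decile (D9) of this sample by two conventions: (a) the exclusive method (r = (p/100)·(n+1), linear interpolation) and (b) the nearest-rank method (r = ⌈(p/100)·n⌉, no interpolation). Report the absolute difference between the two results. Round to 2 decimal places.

1.20

Sorted: 44, 72, 83, 111, 117, 144, 154, 170, 184, 216, 236, 238, 251, 281, 304, 308.
n = 16.
(a) r = 15.3; between ranks 15 (304) and 16 (308): 305.2.
(b) the nearest-rank method: rank 15 → 304.
|305.2 − 304| = 1.2.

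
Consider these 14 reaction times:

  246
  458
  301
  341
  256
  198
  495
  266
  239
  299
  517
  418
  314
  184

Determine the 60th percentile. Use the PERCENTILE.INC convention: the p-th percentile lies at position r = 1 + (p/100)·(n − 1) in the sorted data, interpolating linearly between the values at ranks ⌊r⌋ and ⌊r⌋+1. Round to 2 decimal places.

Sorted: 184, 198, 239, 246, 256, 266, 299, 301, 314, 341, 418, 458, 495, 517.
n = 14.
r = 1 + (60/100)·(14 − 1) = 1 + 7.8 = 8.8.
Rank 8 is 301 and rank 9 is 314.
Interpolate: 301 + 0.8·(314 − 301) = 301 + 0.8·13 = 311.4.

311.40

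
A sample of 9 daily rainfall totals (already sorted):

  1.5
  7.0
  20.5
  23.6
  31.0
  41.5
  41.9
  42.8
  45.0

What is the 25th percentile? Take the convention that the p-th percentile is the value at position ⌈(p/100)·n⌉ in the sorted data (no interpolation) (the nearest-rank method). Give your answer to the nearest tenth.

n = 9.
Position = ⌈25/100 · 9⌉ = ⌈2.25⌉ = 3.
The value at rank 3 is 20.5.

20.5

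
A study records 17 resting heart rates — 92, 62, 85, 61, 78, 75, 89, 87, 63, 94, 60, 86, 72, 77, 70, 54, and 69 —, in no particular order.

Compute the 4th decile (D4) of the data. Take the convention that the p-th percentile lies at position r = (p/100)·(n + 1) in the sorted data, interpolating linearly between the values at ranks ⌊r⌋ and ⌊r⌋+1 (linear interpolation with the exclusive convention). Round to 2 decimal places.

Sorted: 54, 60, 61, 62, 63, 69, 70, 72, 75, 77, 78, 85, 86, 87, 89, 92, 94.
n = 17.
r = (40/100)·(17 + 1) = 7.2.
Rank 7 is 70 and rank 8 is 72.
Interpolate: 70 + 0.2·(72 − 70) = 70 + 0.2·2 = 70.4.

70.40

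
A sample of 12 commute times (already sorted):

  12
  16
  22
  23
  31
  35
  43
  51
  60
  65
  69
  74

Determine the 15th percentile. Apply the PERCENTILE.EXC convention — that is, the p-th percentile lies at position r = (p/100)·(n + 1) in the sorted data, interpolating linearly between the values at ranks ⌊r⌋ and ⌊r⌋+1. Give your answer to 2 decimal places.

15.80

n = 12.
r = (15/100)·(12 + 1) = 1.95.
Rank 1 is 12 and rank 2 is 16.
Interpolate: 12 + 0.95·(16 − 12) = 12 + 0.95·4 = 15.8.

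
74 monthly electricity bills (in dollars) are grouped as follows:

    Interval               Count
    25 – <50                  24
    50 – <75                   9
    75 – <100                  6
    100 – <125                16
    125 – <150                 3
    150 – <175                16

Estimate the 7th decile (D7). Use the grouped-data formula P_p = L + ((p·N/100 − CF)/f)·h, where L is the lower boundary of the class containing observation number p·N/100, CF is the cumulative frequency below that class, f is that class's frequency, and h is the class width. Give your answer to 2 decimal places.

N = 74; target position k = 70/100 · 74 = 51.8.
Cumulative frequencies: 24, 33, 39, 55, 58, 74.
Observation 51.8 falls in the class 100 – <125.
L = 100, CF = 39, f = 16, h = 25.
P70 = 100 + ((51.8 − 39)/16)·25 = 100 + 20 = 120.

120.00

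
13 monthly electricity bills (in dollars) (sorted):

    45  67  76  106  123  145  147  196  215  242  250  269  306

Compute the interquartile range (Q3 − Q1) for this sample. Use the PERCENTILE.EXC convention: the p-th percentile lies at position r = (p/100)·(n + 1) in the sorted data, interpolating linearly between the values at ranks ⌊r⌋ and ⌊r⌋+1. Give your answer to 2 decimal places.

155.00

n = 13.
P25: r = 3.5; ranks 3–4 are 76, 106; interpolating gives 91.
P75: r = 10.5; ranks 10–11 are 242, 250; interpolating gives 246.
Difference: 246 − 91 = 155.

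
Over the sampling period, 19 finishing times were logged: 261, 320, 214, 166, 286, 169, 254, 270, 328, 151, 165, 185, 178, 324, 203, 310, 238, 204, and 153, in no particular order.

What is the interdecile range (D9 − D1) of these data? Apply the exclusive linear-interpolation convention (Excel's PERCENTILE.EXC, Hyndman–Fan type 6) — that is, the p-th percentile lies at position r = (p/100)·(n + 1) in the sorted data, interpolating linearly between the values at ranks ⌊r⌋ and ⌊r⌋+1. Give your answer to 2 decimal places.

171.00

Sorted: 151, 153, 165, 166, 169, 178, 185, 203, 204, 214, 238, 254, 261, 270, 286, 310, 320, 324, 328.
n = 19.
P10: r = 2 (integer) → 153.
P90: r = 18 (integer) → 324.
Difference: 324 − 153 = 171.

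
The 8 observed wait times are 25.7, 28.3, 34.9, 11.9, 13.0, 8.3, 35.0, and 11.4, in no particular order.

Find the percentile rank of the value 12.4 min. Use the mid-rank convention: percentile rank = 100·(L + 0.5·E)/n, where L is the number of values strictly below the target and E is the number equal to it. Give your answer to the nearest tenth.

37.5

Sorted: 8.3, 11.4, 11.9, 13.0, 25.7, 28.3, 34.9, 35.0.
Count below 12.4: L = 3; count equal: E = 0; n = 8.
Percentile rank = 100·(3 + 0.5·0)/8 = 100·3/8 = 37.5.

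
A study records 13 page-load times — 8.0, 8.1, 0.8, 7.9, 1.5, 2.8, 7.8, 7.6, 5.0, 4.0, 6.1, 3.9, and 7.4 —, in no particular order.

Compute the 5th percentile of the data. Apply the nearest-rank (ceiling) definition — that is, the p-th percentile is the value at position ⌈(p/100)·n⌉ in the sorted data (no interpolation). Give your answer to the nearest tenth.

Sorted: 0.8, 1.5, 2.8, 3.9, 4.0, 5.0, 6.1, 7.4, 7.6, 7.8, 7.9, 8.0, 8.1.
n = 13.
Position = ⌈5/100 · 13⌉ = ⌈0.65⌉ = 1.
The value at rank 1 is 0.8.

0.8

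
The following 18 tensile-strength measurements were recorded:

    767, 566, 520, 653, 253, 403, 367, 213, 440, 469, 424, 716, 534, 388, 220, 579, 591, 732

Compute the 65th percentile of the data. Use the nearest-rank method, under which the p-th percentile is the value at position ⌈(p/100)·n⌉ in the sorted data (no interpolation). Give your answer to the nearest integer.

Sorted: 213, 220, 253, 367, 388, 403, 424, 440, 469, 520, 534, 566, 579, 591, 653, 716, 732, 767.
n = 18.
Position = ⌈65/100 · 18⌉ = ⌈11.7⌉ = 12.
The value at rank 12 is 566.

566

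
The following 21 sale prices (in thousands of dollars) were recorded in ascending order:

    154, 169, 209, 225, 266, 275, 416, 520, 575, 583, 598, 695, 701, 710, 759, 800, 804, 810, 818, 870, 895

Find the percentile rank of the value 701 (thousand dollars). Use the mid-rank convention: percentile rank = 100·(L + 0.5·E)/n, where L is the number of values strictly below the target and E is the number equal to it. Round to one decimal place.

Count below 701: L = 12; count equal: E = 1; n = 21.
Percentile rank = 100·(12 + 0.5·1)/21 = 100·12.5/21 = 59.52.

59.5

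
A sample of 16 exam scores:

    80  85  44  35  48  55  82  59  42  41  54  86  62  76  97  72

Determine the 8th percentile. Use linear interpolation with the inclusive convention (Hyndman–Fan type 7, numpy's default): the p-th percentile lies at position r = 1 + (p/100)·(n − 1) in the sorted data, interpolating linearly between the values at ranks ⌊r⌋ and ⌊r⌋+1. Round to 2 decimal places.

Sorted: 35, 41, 42, 44, 48, 54, 55, 59, 62, 72, 76, 80, 82, 85, 86, 97.
n = 16.
r = 1 + (8/100)·(16 − 1) = 1 + 1.2 = 2.2.
Rank 2 is 41 and rank 3 is 42.
Interpolate: 41 + 0.2·(42 − 41) = 41 + 0.2·1 = 41.2.

41.20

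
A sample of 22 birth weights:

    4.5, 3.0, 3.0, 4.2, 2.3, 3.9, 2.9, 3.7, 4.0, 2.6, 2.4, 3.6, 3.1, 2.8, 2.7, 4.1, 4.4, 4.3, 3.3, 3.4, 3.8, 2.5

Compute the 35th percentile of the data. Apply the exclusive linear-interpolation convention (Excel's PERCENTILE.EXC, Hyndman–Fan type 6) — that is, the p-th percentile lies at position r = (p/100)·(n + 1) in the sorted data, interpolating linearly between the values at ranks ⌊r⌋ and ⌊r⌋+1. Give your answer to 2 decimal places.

3.00

Sorted: 2.3, 2.4, 2.5, 2.6, 2.7, 2.8, 2.9, 3.0, 3.0, 3.1, 3.3, 3.4, 3.6, 3.7, 3.8, 3.9, 4.0, 4.1, 4.2, 4.3, 4.4, 4.5.
n = 22.
r = (35/100)·(22 + 1) = 8.05.
Rank 8 is 3.0 and rank 9 is 3.0.
Interpolate: 3.0 + 0.05·(3.0 − 3.0) = 3.0 + 0.05·0 = 3.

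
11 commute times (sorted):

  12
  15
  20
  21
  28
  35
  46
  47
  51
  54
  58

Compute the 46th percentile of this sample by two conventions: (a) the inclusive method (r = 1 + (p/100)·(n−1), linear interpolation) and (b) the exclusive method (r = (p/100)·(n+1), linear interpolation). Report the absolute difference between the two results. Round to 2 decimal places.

0.56

n = 11.
(a) r = 5.6; between ranks 5 (28) and 6 (35): 32.2.
(b) r = 5.52; between ranks 5 (28) and 6 (35): 31.64.
|32.2 − 31.64| = 0.56.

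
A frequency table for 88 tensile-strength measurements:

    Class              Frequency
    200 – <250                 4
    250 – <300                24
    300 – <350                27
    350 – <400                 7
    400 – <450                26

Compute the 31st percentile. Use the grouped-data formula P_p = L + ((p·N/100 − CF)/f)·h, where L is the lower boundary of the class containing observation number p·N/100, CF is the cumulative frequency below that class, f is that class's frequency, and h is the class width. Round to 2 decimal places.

298.50

N = 88; target position k = 31/100 · 88 = 27.28.
Cumulative frequencies: 4, 28, 55, 62, 88.
Observation 27.28 falls in the class 250 – <300.
L = 250, CF = 4, f = 24, h = 50.
P31 = 250 + ((27.28 − 4)/24)·50 = 250 + 48.5 = 298.5.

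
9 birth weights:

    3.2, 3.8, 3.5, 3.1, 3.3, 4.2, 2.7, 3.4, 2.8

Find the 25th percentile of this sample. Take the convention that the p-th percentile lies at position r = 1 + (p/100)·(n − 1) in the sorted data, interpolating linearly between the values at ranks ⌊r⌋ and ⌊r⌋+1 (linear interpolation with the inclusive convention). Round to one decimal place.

3.1

Sorted: 2.7, 2.8, 3.1, 3.2, 3.3, 3.4, 3.5, 3.8, 4.2.
n = 9.
r = 1 + (25/100)·(9 − 1) = 1 + 2 = 3.
r is an integer, so P25 is the value at rank 3: 3.1.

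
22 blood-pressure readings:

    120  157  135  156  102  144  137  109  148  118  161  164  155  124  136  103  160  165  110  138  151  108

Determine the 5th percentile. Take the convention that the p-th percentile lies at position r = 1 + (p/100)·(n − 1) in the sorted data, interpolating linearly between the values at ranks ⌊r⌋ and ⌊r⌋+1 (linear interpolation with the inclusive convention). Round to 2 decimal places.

103.25

Sorted: 102, 103, 108, 109, 110, 118, 120, 124, 135, 136, 137, 138, 144, 148, 151, 155, 156, 157, 160, 161, 164, 165.
n = 22.
r = 1 + (5/100)·(22 − 1) = 1 + 1.05 = 2.05.
Rank 2 is 103 and rank 3 is 108.
Interpolate: 103 + 0.05·(108 − 103) = 103 + 0.05·5 = 103.25.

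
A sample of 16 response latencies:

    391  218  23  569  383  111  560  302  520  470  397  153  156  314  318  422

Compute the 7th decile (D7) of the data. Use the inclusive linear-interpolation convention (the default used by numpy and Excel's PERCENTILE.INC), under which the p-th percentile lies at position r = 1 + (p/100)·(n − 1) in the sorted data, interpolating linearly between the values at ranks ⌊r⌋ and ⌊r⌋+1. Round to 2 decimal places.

409.50

Sorted: 23, 111, 153, 156, 218, 302, 314, 318, 383, 391, 397, 422, 470, 520, 560, 569.
n = 16.
r = 1 + (70/100)·(16 − 1) = 1 + 10.5 = 11.5.
Rank 11 is 397 and rank 12 is 422.
Interpolate: 397 + 0.5·(422 − 397) = 397 + 0.5·25 = 409.5.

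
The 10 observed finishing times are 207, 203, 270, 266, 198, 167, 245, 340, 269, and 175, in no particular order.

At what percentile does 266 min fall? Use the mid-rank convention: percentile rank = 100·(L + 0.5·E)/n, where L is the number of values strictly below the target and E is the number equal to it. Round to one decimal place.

Sorted: 167, 175, 198, 203, 207, 245, 266, 269, 270, 340.
Count below 266: L = 6; count equal: E = 1; n = 10.
Percentile rank = 100·(6 + 0.5·1)/10 = 100·6.5/10 = 65.

65.0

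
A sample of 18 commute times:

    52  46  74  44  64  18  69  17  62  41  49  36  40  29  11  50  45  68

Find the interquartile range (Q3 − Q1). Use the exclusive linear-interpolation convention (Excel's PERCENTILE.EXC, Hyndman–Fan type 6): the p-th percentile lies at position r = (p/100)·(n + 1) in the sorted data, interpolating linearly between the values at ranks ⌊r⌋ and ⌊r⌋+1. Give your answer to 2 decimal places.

28.25

Sorted: 11, 17, 18, 29, 36, 40, 41, 44, 45, 46, 49, 50, 52, 62, 64, 68, 69, 74.
n = 18.
P25: r = 4.75; ranks 4–5 are 29, 36; interpolating gives 34.25.
P75: r = 14.25; ranks 14–15 are 62, 64; interpolating gives 62.5.
Difference: 62.5 − 34.25 = 28.25.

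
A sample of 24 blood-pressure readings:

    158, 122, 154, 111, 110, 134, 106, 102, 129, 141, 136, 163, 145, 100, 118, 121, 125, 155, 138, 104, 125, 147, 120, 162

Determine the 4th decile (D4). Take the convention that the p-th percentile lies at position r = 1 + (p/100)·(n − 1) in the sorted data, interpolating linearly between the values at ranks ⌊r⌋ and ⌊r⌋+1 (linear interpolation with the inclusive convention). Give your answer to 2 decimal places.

122.60

Sorted: 100, 102, 104, 106, 110, 111, 118, 120, 121, 122, 125, 125, 129, 134, 136, 138, 141, 145, 147, 154, 155, 158, 162, 163.
n = 24.
r = 1 + (40/100)·(24 − 1) = 1 + 9.2 = 10.2.
Rank 10 is 122 and rank 11 is 125.
Interpolate: 122 + 0.2·(125 − 122) = 122 + 0.2·3 = 122.6.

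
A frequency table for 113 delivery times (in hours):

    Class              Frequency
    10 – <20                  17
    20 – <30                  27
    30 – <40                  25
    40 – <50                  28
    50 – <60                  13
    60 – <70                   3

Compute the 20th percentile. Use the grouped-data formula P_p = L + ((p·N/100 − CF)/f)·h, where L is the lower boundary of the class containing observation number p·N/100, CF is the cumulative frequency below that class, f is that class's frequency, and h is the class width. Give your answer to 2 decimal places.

22.07

N = 113; target position k = 20/100 · 113 = 22.6.
Cumulative frequencies: 17, 44, 69, 97, 110, 113.
Observation 22.6 falls in the class 20 – <30.
L = 20, CF = 17, f = 27, h = 10.
P20 = 20 + ((22.6 − 17)/27)·10 = 20 + 2.07407 = 22.0741.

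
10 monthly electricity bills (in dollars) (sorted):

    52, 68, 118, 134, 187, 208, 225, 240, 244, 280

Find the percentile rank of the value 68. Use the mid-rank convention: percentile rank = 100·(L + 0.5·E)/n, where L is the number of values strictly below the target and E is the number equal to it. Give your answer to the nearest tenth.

15.0

Count below 68: L = 1; count equal: E = 1; n = 10.
Percentile rank = 100·(1 + 0.5·1)/10 = 100·1.5/10 = 15.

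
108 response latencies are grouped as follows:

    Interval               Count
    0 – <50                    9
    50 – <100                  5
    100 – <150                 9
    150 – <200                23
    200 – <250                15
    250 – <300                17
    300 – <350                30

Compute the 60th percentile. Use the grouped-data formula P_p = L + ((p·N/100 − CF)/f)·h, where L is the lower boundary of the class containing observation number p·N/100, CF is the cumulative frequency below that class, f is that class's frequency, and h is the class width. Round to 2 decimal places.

N = 108; target position k = 60/100 · 108 = 64.8.
Cumulative frequencies: 9, 14, 23, 46, 61, 78, 108.
Observation 64.8 falls in the class 250 – <300.
L = 250, CF = 61, f = 17, h = 50.
P60 = 250 + ((64.8 − 61)/17)·50 = 250 + 11.1765 = 261.176.

261.18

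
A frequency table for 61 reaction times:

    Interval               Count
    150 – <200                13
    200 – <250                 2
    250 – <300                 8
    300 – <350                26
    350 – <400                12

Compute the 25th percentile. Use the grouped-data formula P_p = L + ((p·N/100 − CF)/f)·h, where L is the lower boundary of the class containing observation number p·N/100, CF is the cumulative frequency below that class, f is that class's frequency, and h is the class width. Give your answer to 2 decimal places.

251.56

N = 61; target position k = 25/100 · 61 = 15.25.
Cumulative frequencies: 13, 15, 23, 49, 61.
Observation 15.25 falls in the class 250 – <300.
L = 250, CF = 15, f = 8, h = 50.
P25 = 250 + ((15.25 − 15)/8)·50 = 250 + 1.5625 = 251.562.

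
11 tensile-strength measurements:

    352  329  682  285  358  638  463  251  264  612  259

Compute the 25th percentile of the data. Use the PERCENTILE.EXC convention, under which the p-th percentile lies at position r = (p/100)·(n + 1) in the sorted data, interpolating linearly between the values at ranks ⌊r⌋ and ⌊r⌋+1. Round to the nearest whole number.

264

Sorted: 251, 259, 264, 285, 329, 352, 358, 463, 612, 638, 682.
n = 11.
r = (25/100)·(11 + 1) = 3.
r is an integer, so P25 is the value at rank 3: 264.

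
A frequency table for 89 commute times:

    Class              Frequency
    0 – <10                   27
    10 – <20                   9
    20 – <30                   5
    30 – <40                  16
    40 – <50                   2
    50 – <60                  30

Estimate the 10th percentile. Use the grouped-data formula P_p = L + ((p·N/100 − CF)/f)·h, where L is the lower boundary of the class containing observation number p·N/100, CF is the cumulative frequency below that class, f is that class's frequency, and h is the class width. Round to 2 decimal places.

3.30

N = 89; target position k = 10/100 · 89 = 8.9.
Cumulative frequencies: 27, 36, 41, 57, 59, 89.
Observation 8.9 falls in the class 0 – <10.
L = 0, CF = 0, f = 27, h = 10.
P10 = 0 + ((8.9 − 0)/27)·10 = 0 + 3.2963 = 3.2963.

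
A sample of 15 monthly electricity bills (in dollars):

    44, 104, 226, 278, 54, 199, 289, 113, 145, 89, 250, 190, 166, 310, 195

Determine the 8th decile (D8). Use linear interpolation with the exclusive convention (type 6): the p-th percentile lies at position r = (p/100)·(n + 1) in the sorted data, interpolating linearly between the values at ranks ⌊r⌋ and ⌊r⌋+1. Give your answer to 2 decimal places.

272.40

Sorted: 44, 54, 89, 104, 113, 145, 166, 190, 195, 199, 226, 250, 278, 289, 310.
n = 15.
r = (80/100)·(15 + 1) = 12.8.
Rank 12 is 250 and rank 13 is 278.
Interpolate: 250 + 0.8·(278 − 250) = 250 + 0.8·28 = 272.4.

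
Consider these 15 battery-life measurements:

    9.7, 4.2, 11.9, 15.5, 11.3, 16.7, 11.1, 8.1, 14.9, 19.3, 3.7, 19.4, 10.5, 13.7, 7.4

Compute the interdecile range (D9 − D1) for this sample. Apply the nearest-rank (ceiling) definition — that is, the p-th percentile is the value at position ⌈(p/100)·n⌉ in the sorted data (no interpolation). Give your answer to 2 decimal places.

Sorted: 3.7, 4.2, 7.4, 8.1, 9.7, 10.5, 11.1, 11.3, 11.9, 13.7, 14.9, 15.5, 16.7, 19.3, 19.4.
n = 15.
P10: rank ⌈10/100·15⌉ = 2 → 4.2.
P90: rank ⌈90/100·15⌉ = 14 → 19.3.
Difference: 19.3 − 4.2 = 15.1.

15.10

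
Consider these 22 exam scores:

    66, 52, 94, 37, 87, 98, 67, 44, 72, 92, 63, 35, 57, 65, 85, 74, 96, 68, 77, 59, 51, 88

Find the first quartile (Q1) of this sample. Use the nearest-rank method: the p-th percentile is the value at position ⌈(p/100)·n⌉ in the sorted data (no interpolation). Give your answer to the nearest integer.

57

Sorted: 35, 37, 44, 51, 52, 57, 59, 63, 65, 66, 67, 68, 72, 74, 77, 85, 87, 88, 92, 94, 96, 98.
n = 22.
Position = ⌈25/100 · 22⌉ = ⌈5.5⌉ = 6.
The value at rank 6 is 57.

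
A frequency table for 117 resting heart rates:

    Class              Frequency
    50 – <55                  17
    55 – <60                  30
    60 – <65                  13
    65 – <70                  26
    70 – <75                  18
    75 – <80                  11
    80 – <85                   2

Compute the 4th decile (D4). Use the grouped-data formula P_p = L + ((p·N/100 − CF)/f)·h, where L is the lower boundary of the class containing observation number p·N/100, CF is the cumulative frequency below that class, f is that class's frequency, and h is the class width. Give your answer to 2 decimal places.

N = 117; target position k = 40/100 · 117 = 46.8.
Cumulative frequencies: 17, 47, 60, 86, 104, 115, 117.
Observation 46.8 falls in the class 55 – <60.
L = 55, CF = 17, f = 30, h = 5.
P40 = 55 + ((46.8 − 17)/30)·5 = 55 + 4.96667 = 59.9667.

59.97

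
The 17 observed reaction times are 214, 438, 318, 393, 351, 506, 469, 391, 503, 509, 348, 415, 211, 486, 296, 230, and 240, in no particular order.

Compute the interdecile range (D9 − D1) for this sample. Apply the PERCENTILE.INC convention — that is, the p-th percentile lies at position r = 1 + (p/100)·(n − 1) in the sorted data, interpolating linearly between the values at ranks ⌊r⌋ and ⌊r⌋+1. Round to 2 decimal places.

280.60

Sorted: 211, 214, 230, 240, 296, 318, 348, 351, 391, 393, 415, 438, 469, 486, 503, 506, 509.
n = 17.
P10: r = 2.6; ranks 2–3 are 214, 230; interpolating gives 223.6.
P90: r = 15.4; ranks 15–16 are 503, 506; interpolating gives 504.2.
Difference: 504.2 − 223.6 = 280.6.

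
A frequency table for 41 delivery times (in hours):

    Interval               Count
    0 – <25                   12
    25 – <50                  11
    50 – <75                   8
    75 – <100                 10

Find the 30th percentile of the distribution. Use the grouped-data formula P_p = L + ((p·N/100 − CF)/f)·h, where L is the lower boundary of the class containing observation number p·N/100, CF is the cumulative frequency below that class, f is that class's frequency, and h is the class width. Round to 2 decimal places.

25.68

N = 41; target position k = 30/100 · 41 = 12.3.
Cumulative frequencies: 12, 23, 31, 41.
Observation 12.3 falls in the class 25 – <50.
L = 25, CF = 12, f = 11, h = 25.
P30 = 25 + ((12.3 − 12)/11)·25 = 25 + 0.681818 = 25.6818.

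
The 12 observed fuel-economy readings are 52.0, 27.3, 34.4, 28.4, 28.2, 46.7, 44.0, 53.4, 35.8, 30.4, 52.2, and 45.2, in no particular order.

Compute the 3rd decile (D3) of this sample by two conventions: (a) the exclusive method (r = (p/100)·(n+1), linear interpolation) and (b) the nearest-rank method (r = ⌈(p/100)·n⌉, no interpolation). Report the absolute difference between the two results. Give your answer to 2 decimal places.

0.20

Sorted: 27.3, 28.2, 28.4, 30.4, 34.4, 35.8, 44.0, 45.2, 46.7, 52.0, 52.2, 53.4.
n = 12.
(a) r = 3.9; between ranks 3 (28.4) and 4 (30.4): 30.2.
(b) the nearest-rank method: rank 4 → 30.4.
|30.2 − 30.4| = 0.2.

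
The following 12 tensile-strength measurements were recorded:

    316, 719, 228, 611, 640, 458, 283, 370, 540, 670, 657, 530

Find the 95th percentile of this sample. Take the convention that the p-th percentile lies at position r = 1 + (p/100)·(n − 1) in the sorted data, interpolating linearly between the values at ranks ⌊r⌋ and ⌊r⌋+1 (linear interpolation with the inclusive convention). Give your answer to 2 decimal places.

692.05

Sorted: 228, 283, 316, 370, 458, 530, 540, 611, 640, 657, 670, 719.
n = 12.
r = 1 + (95/100)·(12 − 1) = 1 + 10.45 = 11.45.
Rank 11 is 670 and rank 12 is 719.
Interpolate: 670 + 0.45·(719 − 670) = 670 + 0.45·49 = 692.05.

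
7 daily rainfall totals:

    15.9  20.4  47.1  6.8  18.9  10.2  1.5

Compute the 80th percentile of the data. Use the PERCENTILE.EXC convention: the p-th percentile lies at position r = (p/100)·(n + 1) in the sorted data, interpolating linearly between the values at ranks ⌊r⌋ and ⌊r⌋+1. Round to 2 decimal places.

Sorted: 1.5, 6.8, 10.2, 15.9, 18.9, 20.4, 47.1.
n = 7.
r = (80/100)·(7 + 1) = 6.4.
Rank 6 is 20.4 and rank 7 is 47.1.
Interpolate: 20.4 + 0.4·(47.1 − 20.4) = 20.4 + 0.4·26.7 = 31.08.

31.08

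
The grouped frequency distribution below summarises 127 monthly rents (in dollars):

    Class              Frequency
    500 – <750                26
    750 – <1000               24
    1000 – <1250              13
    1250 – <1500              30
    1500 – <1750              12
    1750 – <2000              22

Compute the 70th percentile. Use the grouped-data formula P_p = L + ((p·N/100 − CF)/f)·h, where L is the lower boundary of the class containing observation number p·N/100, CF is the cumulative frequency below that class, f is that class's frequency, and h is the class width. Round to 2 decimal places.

1465.83

N = 127; target position k = 70/100 · 127 = 88.9.
Cumulative frequencies: 26, 50, 63, 93, 105, 127.
Observation 88.9 falls in the class 1250 – <1500.
L = 1250, CF = 63, f = 30, h = 250.
P70 = 1250 + ((88.9 − 63)/30)·250 = 1250 + 215.833 = 1465.83.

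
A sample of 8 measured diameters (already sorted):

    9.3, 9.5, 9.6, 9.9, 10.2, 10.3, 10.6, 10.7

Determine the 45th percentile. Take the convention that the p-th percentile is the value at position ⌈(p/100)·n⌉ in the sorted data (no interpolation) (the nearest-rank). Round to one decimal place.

9.9

n = 8.
Position = ⌈45/100 · 8⌉ = ⌈3.6⌉ = 4.
The value at rank 4 is 9.9.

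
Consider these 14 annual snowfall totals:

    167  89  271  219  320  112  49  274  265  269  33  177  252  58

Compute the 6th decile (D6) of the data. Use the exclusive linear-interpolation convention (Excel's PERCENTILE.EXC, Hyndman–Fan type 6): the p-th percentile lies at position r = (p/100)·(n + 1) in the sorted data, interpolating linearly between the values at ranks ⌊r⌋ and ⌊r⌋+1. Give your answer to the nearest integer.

Sorted: 33, 49, 58, 89, 112, 167, 177, 219, 252, 265, 269, 271, 274, 320.
n = 14.
r = (60/100)·(14 + 1) = 9.
r is an integer, so P60 is the value at rank 9: 252.

252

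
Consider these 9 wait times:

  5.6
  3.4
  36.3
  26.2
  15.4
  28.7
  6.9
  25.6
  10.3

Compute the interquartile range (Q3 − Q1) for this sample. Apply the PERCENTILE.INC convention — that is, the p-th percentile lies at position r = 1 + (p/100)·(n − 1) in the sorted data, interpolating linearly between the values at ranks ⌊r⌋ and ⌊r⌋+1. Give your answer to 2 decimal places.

19.30

Sorted: 3.4, 5.6, 6.9, 10.3, 15.4, 25.6, 26.2, 28.7, 36.3.
n = 9.
P25: r = 3 (integer) → 6.9.
P75: r = 7 (integer) → 26.2.
Difference: 26.2 − 6.9 = 19.3.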